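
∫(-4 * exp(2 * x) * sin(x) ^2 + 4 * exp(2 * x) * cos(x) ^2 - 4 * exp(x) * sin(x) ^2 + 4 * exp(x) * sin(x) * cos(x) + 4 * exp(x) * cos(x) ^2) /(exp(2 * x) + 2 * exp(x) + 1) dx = 2*exp(x)*sin(2*x)/(exp(x) + 1) + C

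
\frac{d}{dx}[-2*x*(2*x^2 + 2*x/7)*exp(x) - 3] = -4*x^3*exp(x) - 88*x^2*exp(x)/7 - 8*x*exp(x)/7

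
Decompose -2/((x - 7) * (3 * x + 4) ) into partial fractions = 6/(25*(3*x + 4)) - 2/(25*(x - 7))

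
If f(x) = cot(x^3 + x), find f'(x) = -(3*x^2 + 1)/sin(x*(x^2 + 1))^2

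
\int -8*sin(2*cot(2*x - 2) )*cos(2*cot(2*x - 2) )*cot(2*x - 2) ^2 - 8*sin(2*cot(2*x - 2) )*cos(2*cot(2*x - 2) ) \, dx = sin(2*cot(2*x - 2))^2 + C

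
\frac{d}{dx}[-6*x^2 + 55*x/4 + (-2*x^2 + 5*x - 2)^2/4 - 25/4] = 4*x^3 - 15*x^2 + 9*x/2 + 35/4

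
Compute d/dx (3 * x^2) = 6*x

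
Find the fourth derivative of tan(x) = 24*tan(x)^5 + 40*tan(x)^3 + 16*tan(x)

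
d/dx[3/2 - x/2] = -1/2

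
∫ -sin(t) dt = cos(t) + C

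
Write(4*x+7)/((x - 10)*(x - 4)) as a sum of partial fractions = -23/(6*(x - 4)) + 47/(6*(x - 10))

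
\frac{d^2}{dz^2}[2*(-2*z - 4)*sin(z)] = 4*z*sin(z) + 8*sin(z) - 8*cos(z)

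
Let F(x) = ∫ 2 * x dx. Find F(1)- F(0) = 1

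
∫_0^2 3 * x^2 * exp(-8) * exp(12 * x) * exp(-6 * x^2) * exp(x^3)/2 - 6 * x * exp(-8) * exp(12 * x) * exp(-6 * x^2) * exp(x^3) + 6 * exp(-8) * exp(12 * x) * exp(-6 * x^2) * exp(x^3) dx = 1/2 - exp(-8)/2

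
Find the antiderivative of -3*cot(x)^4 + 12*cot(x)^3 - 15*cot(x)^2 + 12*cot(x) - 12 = (cot(x) - 2)^3 + C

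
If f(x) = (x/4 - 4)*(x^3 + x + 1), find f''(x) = 3*x^2 - 24*x + 1/2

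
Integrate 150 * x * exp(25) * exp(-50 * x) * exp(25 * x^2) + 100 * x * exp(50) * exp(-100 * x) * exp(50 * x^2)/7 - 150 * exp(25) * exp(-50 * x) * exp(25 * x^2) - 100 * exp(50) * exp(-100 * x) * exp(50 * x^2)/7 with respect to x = (exp(25*(x - 1)^2) + 21)*exp(25*(x - 1)^2)/7 + C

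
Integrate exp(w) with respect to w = exp(w) + C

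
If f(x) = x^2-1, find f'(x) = 2*x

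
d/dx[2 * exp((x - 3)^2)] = 4*x*exp(x^2 - 6*x + 9) - 12*exp(x^2 - 6*x + 9)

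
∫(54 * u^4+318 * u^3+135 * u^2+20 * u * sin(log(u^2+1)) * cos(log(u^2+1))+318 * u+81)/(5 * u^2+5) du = (3*u + 25)*(6*u^2 + 3*u + 2)/5 + sin(log(u^2 + 1))^2 + C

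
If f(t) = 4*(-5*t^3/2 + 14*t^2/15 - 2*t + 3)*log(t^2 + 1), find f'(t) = (-450*t^4*log(t^2 + 1) - 300*t^4 + 112*t^3*log(t^2 + 1) + 112*t^3 - 570*t^2*log(t^2 + 1) - 240*t^2 + 112*t*log(t^2 + 1) + 360*t - 120*log(t^2 + 1))/(15*t^2 + 15)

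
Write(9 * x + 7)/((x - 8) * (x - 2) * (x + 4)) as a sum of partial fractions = -29/(72*(x + 4)) - 25/(36*(x - 2)) + 79/(72*(x - 8))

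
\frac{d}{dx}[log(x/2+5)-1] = 1/(x + 10)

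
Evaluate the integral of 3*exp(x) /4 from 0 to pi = -3/4 + 3*exp(pi)/4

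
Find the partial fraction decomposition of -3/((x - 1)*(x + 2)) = 1/(x + 2) - 1/(x - 1)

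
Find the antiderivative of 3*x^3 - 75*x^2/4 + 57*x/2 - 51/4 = 3*x^4/4 - 25*x^3/4 + 57*x^2/4 - 51*x/4 + C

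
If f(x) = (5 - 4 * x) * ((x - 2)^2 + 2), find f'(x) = -12*x^2 + 42*x - 44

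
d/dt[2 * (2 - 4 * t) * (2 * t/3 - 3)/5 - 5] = 16/3 - 32*t/15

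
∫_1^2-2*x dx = -3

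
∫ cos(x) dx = sin(x) + C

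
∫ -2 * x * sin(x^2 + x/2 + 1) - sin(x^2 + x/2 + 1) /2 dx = cos(x^2 + x/2 + 1) + C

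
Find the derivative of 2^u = 2^u*log(2)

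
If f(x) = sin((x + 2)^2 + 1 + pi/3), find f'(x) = 2*(x + 2)*cos(x^2 + 4*x + pi/3 + 5)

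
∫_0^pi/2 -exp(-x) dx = -1 + exp(-pi/2)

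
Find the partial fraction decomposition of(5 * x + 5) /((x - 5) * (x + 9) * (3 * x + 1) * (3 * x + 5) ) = -3/(176*(3*x + 5)) - 15/(832*(3*x + 1)) + 5/(1001*(x + 9)) + 3/(448*(x - 5))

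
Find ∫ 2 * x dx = x^2 + C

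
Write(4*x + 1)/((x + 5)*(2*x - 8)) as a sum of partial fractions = 19/(18*(x + 5)) + 17/(18*(x - 4))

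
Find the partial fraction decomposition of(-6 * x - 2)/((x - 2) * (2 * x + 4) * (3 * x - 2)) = 27/(32*(3*x - 2)) + 5/(32*(x + 2)) - 7/(16*(x - 2))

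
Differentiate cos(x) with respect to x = -sin(x)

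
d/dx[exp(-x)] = -exp(-x)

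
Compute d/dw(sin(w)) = cos(w)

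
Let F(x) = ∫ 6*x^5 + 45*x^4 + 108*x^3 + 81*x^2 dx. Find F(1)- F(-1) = 72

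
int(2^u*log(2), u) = 2^u + C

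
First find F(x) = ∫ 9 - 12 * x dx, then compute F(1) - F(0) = 3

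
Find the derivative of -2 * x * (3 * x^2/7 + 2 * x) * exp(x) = -6*x^3*exp(x)/7 - 46*x^2*exp(x)/7 - 8*x*exp(x)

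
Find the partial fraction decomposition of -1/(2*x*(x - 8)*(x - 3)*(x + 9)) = 1/(3672*(x + 9)) + 1/(360*(x - 3)) - 1/(1360*(x - 8)) - 1/(432*x)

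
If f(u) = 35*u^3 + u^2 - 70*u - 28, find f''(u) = 210*u + 2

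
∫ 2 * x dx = x^2 + C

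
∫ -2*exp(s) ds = -2*exp(s) + C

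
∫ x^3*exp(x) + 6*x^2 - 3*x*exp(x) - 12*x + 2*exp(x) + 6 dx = (x - 1)^3*(exp(x) + 2) + C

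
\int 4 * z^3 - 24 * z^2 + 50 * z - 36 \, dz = z^4 - 8*z^3 + 25*z^2 - 36*z + C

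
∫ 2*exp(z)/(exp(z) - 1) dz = 2*log(exp(z) - 1) + C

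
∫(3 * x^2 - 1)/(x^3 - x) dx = log(x^3 - x) + C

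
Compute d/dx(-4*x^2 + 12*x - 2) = 12 - 8*x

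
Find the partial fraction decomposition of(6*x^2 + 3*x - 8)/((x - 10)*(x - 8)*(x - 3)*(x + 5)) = -127/(1560*(x + 5)) + 11/(56*(x - 3)) - 40/(13*(x - 8)) + 311/(105*(x - 10))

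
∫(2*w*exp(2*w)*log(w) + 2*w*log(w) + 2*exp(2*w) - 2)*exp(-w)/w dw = 4*log(w)*sinh(w) + C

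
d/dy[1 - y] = -1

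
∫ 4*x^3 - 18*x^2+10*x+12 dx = x^4 - 6*x^3 + 5*x^2 + 12*x + C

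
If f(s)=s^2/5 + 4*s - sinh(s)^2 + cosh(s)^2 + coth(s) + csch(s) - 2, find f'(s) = 2*s/5 + 4 - cosh(s)/sinh(s)^2 - 1/sinh(s)^2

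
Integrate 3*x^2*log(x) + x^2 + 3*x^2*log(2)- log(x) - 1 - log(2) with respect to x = x*(x^2 - 1)*log(2*x) + C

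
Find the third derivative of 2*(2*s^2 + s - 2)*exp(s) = 4*s^2*exp(s) + 26*s*exp(s) + 26*exp(s)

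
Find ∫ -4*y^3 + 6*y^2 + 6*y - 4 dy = -y^4 + 2*y^3 + 3*y^2 - 4*y + C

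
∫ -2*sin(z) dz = 2*cos(z) + C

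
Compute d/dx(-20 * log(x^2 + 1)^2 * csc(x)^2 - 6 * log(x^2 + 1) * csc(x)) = 2*(20*x^2*log(x^2 + 1)^2*cos(x)/sin(x)^2 + 3*x^2*log(x^2 + 1)*cos(x)/sin(x) - 40*x*log(x^2 + 1)/sin(x) - 6*x + 20*log(x^2 + 1)^2*cos(x)/sin(x)^2 + 3*log(x^2 + 1)*cos(x)/sin(x))/((x^2 + 1)*sin(x))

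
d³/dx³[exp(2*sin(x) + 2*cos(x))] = 2*(-2*sqrt(2)*sin(3*x + pi/4) - 6*cos(2*x) + 5*sqrt(2)*cos(x + pi/4))*exp(2*sin(x))*exp(2*cos(x))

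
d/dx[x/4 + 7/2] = 1/4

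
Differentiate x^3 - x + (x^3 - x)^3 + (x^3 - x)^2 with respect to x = 9*x^8 - 21*x^6 + 6*x^5 + 15*x^4 - 8*x^3 + 2*x - 1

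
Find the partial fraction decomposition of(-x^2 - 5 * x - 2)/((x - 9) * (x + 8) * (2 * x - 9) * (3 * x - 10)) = -402/(2023*(3*x - 10)) + 358/(1575*(2*x - 9)) + 13/(7225*(x + 8)) - 128/(2601*(x - 9))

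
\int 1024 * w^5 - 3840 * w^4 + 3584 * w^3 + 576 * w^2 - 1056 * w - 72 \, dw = 512*w^6/3 - 768*w^5 + 896*w^4 + 192*w^3 - 528*w^2 - 72*w + C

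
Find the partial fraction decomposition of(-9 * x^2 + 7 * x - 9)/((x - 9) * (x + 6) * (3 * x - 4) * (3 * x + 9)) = 141/(6578*(3*x - 4)) + 25/(198*(x + 6)) - 37/(468*(x + 3)) - 5/(92*(x - 9))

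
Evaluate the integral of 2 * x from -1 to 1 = 0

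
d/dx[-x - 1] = -1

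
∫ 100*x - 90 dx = 50*x^2 - 90*x + C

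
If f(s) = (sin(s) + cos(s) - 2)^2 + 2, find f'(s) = 2*cos(2*s) - 4*sqrt(2)*cos(s + pi/4)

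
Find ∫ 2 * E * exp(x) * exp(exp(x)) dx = 2*exp(exp(x) + 1) + C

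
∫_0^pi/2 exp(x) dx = -1 + exp(pi/2)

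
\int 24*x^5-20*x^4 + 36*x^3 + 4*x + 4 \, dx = 4*x^6 - 4*x^5 + 9*x^4 + 2*x^2 + 4*x + C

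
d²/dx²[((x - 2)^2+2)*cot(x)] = 2*x^2/tan(x) + 2*x^2/tan(x)^3 - 4*x - 8*x/tan(x) - 4*x/tan(x)^2 - 8*x/tan(x)^3 + 8 + 14/tan(x) + 8/tan(x)^2 + 12/tan(x)^3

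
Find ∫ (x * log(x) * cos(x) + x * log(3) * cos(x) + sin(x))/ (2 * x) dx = log(3*x)*sin(x)/2 + C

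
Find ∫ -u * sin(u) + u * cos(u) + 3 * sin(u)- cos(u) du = sqrt(2)*(u - 2)*sin(u + pi/4) + C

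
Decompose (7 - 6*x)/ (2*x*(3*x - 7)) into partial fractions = -3/(2*(3*x - 7)) - 1/(2*x)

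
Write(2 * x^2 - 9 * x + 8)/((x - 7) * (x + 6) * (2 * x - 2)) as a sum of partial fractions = 67/(91*(x + 6)) - 1/(84*(x - 1)) + 43/(156*(x - 7))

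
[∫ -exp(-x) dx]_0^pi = -1 + exp(-pi)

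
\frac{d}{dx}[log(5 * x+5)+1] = 1/(x + 1)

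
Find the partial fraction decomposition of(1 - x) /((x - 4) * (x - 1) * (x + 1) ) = 1/(5*(x + 1)) - 1/(5*(x - 4))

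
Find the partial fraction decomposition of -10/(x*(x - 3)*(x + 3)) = -5/(9*(x + 3)) - 5/(9*(x - 3)) + 10/(9*x)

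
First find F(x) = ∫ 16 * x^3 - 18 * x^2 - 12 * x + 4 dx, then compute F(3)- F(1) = 124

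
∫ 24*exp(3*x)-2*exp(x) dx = (8*exp(2*x) - 2)*exp(x) + C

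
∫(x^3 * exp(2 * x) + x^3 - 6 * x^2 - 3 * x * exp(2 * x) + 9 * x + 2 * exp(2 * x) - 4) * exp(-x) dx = 2*(x - 1)^3*sinh(x) + C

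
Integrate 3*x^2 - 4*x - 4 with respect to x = x^3 - 2*x^2 - 4*x + C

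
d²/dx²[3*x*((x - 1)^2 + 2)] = 18*x - 12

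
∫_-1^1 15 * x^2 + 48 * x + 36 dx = 82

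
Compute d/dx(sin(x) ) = cos(x)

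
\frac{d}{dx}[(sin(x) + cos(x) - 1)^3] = 3*sqrt(2)*(sqrt(2)*sin(x + pi/4) - 1)^2*cos(x + pi/4)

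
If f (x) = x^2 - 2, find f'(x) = 2*x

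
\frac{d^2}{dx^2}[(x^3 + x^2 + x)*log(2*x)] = (6*x^2*log(x) + 6*x^2*log(2) + 5*x^2 + 2*x*log(x) + 2*x*log(2) + 3*x + 1)/x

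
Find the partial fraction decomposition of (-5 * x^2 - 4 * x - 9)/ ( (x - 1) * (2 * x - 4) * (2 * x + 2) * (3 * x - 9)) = 5/(144*(x + 1)) - 3/(8*(x - 1)) + 37/(36*(x - 2)) - 11/(16*(x - 3))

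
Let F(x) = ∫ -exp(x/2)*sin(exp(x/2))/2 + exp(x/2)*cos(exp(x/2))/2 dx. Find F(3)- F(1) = sqrt(2)*(sin(pi/4 + exp(3/2)) - sin(pi/4 + exp(1/2)))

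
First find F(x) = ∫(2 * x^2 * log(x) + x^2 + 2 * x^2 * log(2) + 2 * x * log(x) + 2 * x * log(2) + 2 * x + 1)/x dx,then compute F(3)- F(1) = -4*log(2) + 16*log(6)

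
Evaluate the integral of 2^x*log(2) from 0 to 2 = 3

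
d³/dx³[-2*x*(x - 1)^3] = 36 - 48*x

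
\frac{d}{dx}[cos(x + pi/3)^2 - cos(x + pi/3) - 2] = sin(x + pi/3) - cos(2*x + pi/6)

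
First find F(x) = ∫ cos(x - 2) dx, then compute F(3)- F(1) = 2*sin(1)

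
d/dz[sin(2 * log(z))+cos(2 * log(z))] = 2*sqrt(2)*cos(2*log(z) + pi/4)/z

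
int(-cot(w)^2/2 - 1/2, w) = cot(w)/2 + C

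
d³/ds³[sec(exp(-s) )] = (-exp(2*s)*sin(exp(-s))/cos(exp(-s)) + 3*exp(s) - 6*exp(s)/cos(exp(-s))^2 + sin(exp(-s))/cos(exp(-s)) - 6*sin(exp(-s))/cos(exp(-s))^3)*exp(-3*s)/cos(exp(-s))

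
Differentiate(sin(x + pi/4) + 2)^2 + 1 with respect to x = cos(2*x) + 4*cos(x + pi/4)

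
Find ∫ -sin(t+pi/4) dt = cos(t + pi/4) + C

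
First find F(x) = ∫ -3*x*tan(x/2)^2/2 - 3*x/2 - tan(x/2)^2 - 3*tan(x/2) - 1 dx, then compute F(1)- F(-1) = -4*tan(1/2)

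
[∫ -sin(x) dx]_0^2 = -1 + cos(2)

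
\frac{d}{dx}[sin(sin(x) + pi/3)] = cos(x)*cos(sin(x) + pi/3)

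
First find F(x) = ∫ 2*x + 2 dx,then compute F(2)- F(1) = 5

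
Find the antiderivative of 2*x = x^2 + C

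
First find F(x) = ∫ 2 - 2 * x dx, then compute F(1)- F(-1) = 4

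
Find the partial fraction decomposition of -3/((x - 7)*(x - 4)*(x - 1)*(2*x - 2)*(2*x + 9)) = -24/(47311*(2*x + 9)) - 7/(2904*(x - 1)) - 1/(132*(x - 1)^2) + 1/(306*(x - 4)) - 1/(1656*(x - 7))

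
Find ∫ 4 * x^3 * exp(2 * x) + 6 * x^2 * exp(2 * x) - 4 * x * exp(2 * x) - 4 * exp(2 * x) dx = (2*x^3 - 2*x - 1)*exp(2*x) + C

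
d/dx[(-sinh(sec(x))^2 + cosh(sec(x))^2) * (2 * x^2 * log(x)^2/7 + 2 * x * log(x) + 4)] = 4*x*log(x)^2/7 + 4*x*log(x)/7 + 2*log(x) + 2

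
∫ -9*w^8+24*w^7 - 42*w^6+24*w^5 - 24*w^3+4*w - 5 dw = -w^9 + 3*w^8 - 6*w^7 + 4*w^6 - 6*w^4 + 2*w^2 - 5*w + C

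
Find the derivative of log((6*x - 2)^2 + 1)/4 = (18*x - 6)/(36*x^2 - 24*x + 5)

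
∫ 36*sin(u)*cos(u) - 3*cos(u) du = 3*(6*sin(u) - 1)*sin(u) + C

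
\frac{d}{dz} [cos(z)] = -sin(z)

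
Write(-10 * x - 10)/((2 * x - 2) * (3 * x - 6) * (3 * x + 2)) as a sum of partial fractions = -1/(8*(3*x + 2)) + 2/(3*(x - 1)) - 5/(8*(x - 2))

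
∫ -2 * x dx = -x^2 + C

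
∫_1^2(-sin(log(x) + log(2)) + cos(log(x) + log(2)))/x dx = -cos(log(2)) - sin(log(2)) + cos(log(4)) + sin(log(4))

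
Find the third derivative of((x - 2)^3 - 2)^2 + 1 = 120*x^3 - 720*x^2 + 1440*x - 984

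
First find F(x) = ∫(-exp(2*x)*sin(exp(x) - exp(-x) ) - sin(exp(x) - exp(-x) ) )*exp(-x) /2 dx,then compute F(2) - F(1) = cos(-exp(2) + exp(-2))/2 - cos(E - exp(-1))/2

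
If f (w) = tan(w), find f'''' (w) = 24*tan(w)^5 + 40*tan(w)^3 + 16*tan(w)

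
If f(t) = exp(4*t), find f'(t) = 4*exp(4*t)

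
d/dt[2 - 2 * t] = -2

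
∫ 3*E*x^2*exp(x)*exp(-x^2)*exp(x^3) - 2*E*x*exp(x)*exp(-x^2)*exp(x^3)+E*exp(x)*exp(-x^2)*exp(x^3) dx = exp(x^3 - x^2 + x + 1) + C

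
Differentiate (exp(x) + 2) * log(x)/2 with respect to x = (x*exp(x)*log(x) + exp(x) + 2)/(2*x)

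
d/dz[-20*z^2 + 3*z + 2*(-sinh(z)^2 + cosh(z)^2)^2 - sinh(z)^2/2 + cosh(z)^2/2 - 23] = 3 - 40*z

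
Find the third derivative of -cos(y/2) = -sin(y/2)/8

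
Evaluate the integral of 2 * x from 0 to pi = pi^2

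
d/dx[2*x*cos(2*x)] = -4*x*sin(2*x) + 2*cos(2*x)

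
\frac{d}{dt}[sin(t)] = cos(t)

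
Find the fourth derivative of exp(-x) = exp(-x)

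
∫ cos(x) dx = sin(x) + C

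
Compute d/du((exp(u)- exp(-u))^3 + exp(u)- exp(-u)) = (3*exp(6*u) - 2*exp(4*u) - 2*exp(2*u) + 3)*exp(-3*u)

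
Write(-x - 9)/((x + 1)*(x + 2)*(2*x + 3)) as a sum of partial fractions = 30/(2*x + 3) - 7/(x + 2) - 8/(x + 1)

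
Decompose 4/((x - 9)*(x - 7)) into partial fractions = -2/(x - 7) + 2/(x - 9)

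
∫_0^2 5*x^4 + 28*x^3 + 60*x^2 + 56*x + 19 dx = 454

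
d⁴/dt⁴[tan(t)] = 24*tan(t)^5 + 40*tan(t)^3 + 16*tan(t)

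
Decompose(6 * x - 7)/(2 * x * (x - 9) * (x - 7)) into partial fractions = -5/(4*(x - 7)) + 47/(36*(x - 9)) - 1/(18*x)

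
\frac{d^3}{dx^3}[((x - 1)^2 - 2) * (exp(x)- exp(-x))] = (x^2*exp(2*x) + x^2 + 4*x*exp(2*x) - 8*x - exp(2*x) + 11)*exp(-x)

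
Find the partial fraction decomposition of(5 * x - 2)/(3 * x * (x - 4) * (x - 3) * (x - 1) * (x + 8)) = -7/(4752*(x + 8)) + 1/(54*(x - 1)) - 13/(198*(x - 3)) + 1/(24*(x - 4)) + 1/(144*x)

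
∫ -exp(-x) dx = exp(-x) + C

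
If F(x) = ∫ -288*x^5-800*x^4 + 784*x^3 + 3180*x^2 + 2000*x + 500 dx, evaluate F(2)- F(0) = 8424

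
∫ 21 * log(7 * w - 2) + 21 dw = 3*(7*w - 2)*log(7*w - 2) + C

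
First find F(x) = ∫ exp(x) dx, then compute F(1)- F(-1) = E - exp(-1)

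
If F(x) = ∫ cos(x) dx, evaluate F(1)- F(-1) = 2*sin(1)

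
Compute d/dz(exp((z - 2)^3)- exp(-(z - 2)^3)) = (3*z^2*exp(2*z^3 - 12*z^2 + 24*z - 16) + 3*z^2 - 12*z*exp(2*z^3 - 12*z^2 + 24*z - 16) - 12*z + 12*exp(2*z^3 - 12*z^2 + 24*z - 16) + 12)*exp(-z^3 + 6*z^2 - 12*z + 8)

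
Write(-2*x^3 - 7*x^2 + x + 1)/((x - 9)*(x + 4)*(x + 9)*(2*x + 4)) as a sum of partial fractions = -883/(1260*(x + 9)) + 1/(20*(x + 4)) + 13/(308*(x + 2)) - 155/(396*(x - 9))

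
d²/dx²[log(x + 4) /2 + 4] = -1/(2*x^2 + 16*x + 32)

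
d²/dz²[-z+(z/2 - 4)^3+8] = 3*z/4 - 6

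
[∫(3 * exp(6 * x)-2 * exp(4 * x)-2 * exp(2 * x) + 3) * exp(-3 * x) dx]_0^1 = -exp(-1) + E + (E - exp(-1))^3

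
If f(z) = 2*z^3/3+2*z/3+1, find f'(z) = 2*z^2 + 2/3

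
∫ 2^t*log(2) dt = 2^t + C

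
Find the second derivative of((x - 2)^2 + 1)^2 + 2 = 12*x^2 - 48*x + 52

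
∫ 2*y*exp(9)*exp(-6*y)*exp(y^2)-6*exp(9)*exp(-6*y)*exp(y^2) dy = exp((y - 3)^2) + C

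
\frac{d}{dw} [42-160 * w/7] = -160/7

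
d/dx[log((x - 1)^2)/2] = 1/(x - 1)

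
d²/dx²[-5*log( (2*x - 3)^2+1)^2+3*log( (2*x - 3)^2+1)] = (80*x^2*log(4*x^2 - 12*x + 10) - 184*x^2 - 240*x*log(4*x^2 - 12*x + 10) + 552*x + 160*log(4*x^2 - 12*x + 10) - 408)/(4*x^4 - 24*x^3 + 56*x^2 - 60*x + 25)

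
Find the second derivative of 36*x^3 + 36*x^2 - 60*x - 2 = 216*x + 72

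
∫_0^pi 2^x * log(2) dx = -1 + 2^pi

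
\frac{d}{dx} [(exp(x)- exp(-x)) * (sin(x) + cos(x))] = 2*(exp(2*x)*cos(x) + sin(x))*exp(-x)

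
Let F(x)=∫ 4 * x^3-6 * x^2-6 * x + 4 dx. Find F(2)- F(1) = -4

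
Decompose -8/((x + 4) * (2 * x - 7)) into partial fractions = -16/(15*(2*x - 7)) + 8/(15*(x + 4))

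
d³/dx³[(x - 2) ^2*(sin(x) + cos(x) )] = x^2*sin(x) - x^2*cos(x) - 10*x*sin(x) - 2*x*cos(x) + 10*sin(x) + 14*cos(x)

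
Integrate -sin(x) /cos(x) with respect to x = log(-cos(x)) + C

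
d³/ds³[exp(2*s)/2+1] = 4*exp(2*s)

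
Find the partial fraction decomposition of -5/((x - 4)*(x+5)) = 5/(9*(x + 5)) - 5/(9*(x - 4))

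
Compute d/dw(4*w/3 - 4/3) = 4/3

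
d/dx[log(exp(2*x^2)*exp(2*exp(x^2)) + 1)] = (4*x*exp(2*x^2 + 2*exp(x^2)) + 4*x*exp(3*x^2 + 2*exp(x^2)))/(exp(2*x^2)*exp(2*exp(x^2)) + 1)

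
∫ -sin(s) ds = cos(s) + C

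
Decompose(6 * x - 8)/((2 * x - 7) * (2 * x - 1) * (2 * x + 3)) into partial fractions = -17/(40*(2*x + 3)) + 5/(24*(2*x - 1)) + 13/(60*(2*x - 7))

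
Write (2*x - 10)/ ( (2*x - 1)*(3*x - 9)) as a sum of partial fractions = 6/(5*(2*x - 1)) - 4/(15*(x - 3))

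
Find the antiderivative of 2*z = z^2 + C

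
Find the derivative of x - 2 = 1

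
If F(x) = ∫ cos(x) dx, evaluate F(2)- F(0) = sin(2)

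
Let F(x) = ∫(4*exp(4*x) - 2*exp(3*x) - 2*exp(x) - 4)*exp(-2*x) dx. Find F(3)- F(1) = -2*exp(3) - 2*(E - exp(-1))^2 - 2*exp(-1) + 2*exp(-3) + 2*E + 2*(-exp(-3) + exp(3))^2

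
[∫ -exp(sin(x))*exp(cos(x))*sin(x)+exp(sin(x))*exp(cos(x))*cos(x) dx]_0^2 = -E + exp(cos(2) + sin(2))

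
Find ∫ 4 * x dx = 2*x^2 + C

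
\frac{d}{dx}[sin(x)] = cos(x)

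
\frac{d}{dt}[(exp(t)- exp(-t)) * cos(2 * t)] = (-2*exp(2*t)*sin(2*t) + exp(2*t)*cos(2*t) + 2*sin(2*t) + cos(2*t))*exp(-t)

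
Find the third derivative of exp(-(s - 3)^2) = (-8*s^3 + 72*s^2 - 204*s + 180)*exp(-s^2 + 6*s - 9)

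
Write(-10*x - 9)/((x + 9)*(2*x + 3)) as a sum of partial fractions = 4/(5*(2*x + 3)) - 27/(5*(x + 9))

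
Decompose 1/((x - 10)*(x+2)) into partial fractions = -1/(12*(x + 2)) + 1/(12*(x - 10))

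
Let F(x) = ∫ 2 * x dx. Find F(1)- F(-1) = 0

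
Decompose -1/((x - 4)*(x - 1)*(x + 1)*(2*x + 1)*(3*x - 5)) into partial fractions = 81/(1456*(3*x - 5)) + 16/(351*(2*x + 1)) - 1/(80*(x + 1)) - 1/(36*(x - 1)) - 1/(945*(x - 4))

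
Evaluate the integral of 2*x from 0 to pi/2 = pi^2/4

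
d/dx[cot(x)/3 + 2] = -1/(3*sin(x)^2)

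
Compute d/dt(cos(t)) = -sin(t)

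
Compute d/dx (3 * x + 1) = 3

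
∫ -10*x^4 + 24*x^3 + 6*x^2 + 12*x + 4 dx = -2*x^5 + 6*x^4 + 2*x^3 + 6*x^2 + 4*x + C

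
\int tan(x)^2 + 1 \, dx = tan(x) + C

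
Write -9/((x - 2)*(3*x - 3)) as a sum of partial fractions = 3/(x - 1) - 3/(x - 2)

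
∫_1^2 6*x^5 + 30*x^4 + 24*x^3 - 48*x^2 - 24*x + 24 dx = 215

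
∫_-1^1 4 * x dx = 0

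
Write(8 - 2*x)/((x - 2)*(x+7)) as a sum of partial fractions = -22/(9*(x + 7)) + 4/(9*(x - 2))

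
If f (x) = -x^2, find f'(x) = -2*x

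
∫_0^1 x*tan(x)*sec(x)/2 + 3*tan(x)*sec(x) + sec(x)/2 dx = -3 + 7*sec(1)/2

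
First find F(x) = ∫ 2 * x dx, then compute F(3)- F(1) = 8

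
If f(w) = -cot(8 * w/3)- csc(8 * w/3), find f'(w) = 8*cot(8*w/3)^2/3 + 8*cot(8*w/3)*csc(8*w/3)/3 + 8/3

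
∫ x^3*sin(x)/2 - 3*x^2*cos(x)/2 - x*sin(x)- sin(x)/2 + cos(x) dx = (-x^3/2 + x + 1/2)*cos(x) + C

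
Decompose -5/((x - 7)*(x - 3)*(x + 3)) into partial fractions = -1/(12*(x + 3)) + 5/(24*(x - 3)) - 1/(8*(x - 7))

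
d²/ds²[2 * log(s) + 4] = -2/s^2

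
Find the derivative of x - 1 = 1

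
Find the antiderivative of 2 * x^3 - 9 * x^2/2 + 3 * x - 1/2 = x^4/2 - 3*x^3/2 + 3*x^2/2 - x/2 + C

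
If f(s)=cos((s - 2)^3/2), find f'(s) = -3*(s - 2)^2*sin(s^3/2 - 3*s^2 + 6*s - 4)/2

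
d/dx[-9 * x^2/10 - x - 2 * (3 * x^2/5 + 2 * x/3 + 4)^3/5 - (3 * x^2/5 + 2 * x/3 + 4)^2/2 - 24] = -324*x^5/625 - 36*x^4/25 - 1114*x^3/125 - 2942*x^2/225 - 7729*x/225 - 247/15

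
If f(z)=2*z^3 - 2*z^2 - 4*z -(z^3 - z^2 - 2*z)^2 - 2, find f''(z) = -30*z^4 + 40*z^3 + 36*z^2 - 12*z - 12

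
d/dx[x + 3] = 1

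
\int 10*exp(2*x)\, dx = 5*exp(2*x) + C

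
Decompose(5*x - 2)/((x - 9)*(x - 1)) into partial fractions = -3/(8*(x - 1)) + 43/(8*(x - 9))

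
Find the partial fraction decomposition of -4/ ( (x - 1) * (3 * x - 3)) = -4/(3*(x - 1)^2)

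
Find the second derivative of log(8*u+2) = -16/(16*u^2 + 8*u + 1)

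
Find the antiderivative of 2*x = x^2 + C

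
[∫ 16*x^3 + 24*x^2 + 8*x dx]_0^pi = (2*pi + 2*pi^2)^2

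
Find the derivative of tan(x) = cos(x)^(-2)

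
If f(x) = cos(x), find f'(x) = -sin(x)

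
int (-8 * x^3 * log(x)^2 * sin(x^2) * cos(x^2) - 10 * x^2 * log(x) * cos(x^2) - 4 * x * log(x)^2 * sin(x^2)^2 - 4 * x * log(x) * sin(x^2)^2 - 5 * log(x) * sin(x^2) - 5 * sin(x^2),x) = -x*(2*x*log(x)*sin(x^2) + 5)*log(x)*sin(x^2) + C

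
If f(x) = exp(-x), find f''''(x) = exp(-x)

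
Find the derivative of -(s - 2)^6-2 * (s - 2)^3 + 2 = -6*s^5 + 60*s^4 - 240*s^3 + 474*s^2 - 456*s + 168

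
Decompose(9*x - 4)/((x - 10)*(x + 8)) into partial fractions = 38/(9*(x + 8)) + 43/(9*(x - 10))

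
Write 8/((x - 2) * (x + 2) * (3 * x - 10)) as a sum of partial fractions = 9/(8*(3*x - 10)) + 1/(8*(x + 2)) - 1/(2*(x - 2))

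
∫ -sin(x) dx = cos(x) + C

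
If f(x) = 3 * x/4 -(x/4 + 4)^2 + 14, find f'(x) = -x/8 - 5/4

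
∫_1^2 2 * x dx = 3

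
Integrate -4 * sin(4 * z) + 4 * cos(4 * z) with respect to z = sin(4*z) + cos(4*z) + C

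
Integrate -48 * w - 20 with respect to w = -24*w^2 - 20*w + C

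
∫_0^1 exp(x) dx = -1 + E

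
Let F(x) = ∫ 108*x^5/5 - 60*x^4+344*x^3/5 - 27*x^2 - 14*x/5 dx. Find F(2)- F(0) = 44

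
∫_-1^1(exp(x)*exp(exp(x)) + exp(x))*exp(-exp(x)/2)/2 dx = -exp(exp(-1)/2) - exp(-E/2) + exp(-exp(-1)/2) + exp(E/2)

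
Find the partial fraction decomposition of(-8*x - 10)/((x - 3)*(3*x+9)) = -7/(9*(x + 3)) - 17/(9*(x - 3))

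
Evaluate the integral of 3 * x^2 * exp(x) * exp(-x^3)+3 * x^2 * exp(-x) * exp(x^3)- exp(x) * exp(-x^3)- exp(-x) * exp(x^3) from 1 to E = -exp(E - exp(3)) + exp(-E + exp(3))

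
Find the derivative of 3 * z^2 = 6*z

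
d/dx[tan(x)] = cos(x)^(-2)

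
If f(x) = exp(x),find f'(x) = exp(x)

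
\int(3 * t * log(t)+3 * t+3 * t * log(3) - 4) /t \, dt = (3*t - 4)*log(3*t) + C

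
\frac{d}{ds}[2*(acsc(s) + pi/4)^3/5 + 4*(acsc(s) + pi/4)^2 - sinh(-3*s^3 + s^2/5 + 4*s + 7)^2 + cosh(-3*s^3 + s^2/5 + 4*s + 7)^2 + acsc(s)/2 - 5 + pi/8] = (-48*acsc(s)^2 - 320*acsc(s) - 24*pi*acsc(s) - 80*pi - 3*pi^2 - 20)/(40*s^2*sqrt(1 - 1/s^2))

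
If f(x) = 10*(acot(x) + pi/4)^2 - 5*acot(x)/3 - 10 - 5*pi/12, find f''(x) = (120*x*acot(x) - 10*x + 30*pi*x + 60)/(3*x^4 + 6*x^2 + 3)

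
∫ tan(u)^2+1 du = tan(u) + C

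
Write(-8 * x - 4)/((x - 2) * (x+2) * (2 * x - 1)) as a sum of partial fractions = 32/(15*(2*x - 1)) + 3/(5*(x + 2)) - 5/(3*(x - 2))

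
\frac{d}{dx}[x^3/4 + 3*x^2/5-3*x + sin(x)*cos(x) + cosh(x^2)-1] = 3*x^2/4 + 2*x*sinh(x^2) + 6*x/5 + cos(2*x) - 3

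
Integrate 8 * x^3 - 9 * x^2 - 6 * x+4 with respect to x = 2*x^4 - 3*x^3 - 3*x^2 + 4*x + C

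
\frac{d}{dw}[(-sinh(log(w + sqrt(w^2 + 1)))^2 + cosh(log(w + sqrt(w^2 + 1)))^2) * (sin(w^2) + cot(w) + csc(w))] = 2*w*cos(w^2) - cos(w)/sin(w)^2 - 1/sin(w)^2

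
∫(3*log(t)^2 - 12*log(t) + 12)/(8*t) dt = (log(t) - 2)^3/8 + C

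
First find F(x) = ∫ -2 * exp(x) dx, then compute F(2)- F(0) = 2 - 2*exp(2)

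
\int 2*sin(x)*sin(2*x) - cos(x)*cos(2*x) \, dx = -sin(x)*cos(2*x) + C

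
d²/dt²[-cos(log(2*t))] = sqrt(2)*cos(log(t) + log(2) + pi/4)/t^2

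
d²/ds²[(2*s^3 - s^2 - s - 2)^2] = 120*s^4 - 80*s^3 - 36*s^2 - 36*s + 10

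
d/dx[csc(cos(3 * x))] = 3*sin(3*x)*cot(cos(3*x))*csc(cos(3*x))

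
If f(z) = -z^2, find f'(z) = -2*z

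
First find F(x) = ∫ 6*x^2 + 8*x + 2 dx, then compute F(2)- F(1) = 28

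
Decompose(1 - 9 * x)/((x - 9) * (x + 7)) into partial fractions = -4/(x + 7) - 5/(x - 9)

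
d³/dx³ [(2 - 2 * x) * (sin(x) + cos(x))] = -2*x*sin(x) + 2*x*cos(x) + 8*sin(x) + 4*cos(x)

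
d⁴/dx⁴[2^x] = 2^x*log(2)^4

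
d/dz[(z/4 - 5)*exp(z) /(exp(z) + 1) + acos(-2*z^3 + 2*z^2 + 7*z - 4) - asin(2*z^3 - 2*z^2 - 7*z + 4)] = (z*exp(z) + exp(2*z) - 19*exp(z))/(4*exp(2*z) + 8*exp(z) + 4)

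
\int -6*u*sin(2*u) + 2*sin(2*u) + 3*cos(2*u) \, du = (3*u - 1)*cos(2*u) + C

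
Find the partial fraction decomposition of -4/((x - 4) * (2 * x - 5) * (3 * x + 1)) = -36/(221*(3*x + 1)) + 16/(51*(2*x - 5)) - 4/(39*(x - 4))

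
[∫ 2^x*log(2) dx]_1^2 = 2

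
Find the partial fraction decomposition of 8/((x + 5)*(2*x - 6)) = -1/(2*(x + 5)) + 1/(2*(x - 3))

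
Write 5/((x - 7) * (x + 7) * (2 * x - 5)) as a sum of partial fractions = -20/(171*(2*x - 5)) + 5/(266*(x + 7)) + 5/(126*(x - 7))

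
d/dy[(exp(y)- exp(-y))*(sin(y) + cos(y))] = 2*(exp(2*y)*cos(y) + sin(y))*exp(-y)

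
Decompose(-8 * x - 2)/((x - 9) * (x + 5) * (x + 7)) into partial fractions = 27/(16*(x + 7)) - 19/(14*(x + 5)) - 37/(112*(x - 9))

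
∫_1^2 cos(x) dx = -sin(1) + sin(2)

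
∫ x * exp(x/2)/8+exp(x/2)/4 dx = x*exp(x/2)/4 + C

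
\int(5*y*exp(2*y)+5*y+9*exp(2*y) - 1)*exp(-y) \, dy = 2*(5*y + 4)*sinh(y) + C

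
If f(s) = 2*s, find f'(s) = 2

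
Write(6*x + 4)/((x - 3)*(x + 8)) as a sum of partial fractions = 4/(x + 8) + 2/(x - 3)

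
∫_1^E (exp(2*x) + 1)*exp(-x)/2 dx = -E/2 - exp(-E)/2 + exp(-1)/2 + exp(E)/2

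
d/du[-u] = -1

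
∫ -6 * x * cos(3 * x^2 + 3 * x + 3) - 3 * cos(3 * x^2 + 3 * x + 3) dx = -sin(3*(x^2 + x + 1)) + C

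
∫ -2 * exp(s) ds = -2*exp(s) + C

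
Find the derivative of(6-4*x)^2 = 32*x - 48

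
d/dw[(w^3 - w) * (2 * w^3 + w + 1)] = 12*w^5 - 4*w^3 + 3*w^2 - 2*w - 1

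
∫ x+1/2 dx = x^2/2 + x/2 + C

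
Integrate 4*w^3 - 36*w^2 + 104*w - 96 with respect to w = w^4 - 12*w^3 + 52*w^2 - 96*w + C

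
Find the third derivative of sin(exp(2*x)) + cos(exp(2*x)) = 8*sqrt(2)*(-exp(4*x)*cos(exp(2*x) + pi/4) - 3*exp(2*x)*sin(exp(2*x) + pi/4) + cos(exp(2*x) + pi/4))*exp(2*x)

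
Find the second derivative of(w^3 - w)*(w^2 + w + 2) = 20*w^3 + 12*w^2 + 6*w - 2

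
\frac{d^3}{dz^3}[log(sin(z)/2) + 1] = 2*cos(z)/sin(z)^3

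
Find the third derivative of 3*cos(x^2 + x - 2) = 24*x^3*sin(x^2 + x - 2) + 36*x^2*sin(x^2 + x - 2) + 18*x*sin(x^2 + x - 2) - 36*x*cos(x^2 + x - 2) + 3*sin(x^2 + x - 2) - 18*cos(x^2 + x - 2)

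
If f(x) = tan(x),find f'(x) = cos(x)^(-2)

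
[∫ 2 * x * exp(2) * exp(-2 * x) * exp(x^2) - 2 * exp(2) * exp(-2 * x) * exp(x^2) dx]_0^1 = E - exp(2)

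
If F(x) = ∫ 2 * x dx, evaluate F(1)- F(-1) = 0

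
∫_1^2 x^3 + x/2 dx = 9/2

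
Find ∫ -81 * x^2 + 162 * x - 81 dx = -27*x^3 + 81*x^2 - 81*x + C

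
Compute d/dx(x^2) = 2*x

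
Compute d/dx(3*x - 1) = 3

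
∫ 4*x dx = 2*x^2 + C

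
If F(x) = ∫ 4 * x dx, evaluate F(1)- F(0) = 2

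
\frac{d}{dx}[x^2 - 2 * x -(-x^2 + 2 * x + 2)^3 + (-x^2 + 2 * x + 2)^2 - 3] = 6*x^5 - 30*x^4 + 28*x^3 + 36*x^2 - 22*x - 18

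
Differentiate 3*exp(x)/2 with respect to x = 3*exp(x)/2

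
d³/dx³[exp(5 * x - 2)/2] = 125*exp(5*x - 2)/2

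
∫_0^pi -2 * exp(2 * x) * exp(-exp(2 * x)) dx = -exp(-1) + exp(-exp(2*pi))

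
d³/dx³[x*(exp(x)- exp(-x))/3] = (x*exp(2*x) + x + 3*exp(2*x) - 3)*exp(-x)/3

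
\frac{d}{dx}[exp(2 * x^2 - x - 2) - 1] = (4*x - 1)*exp(2*x^2 - x - 2)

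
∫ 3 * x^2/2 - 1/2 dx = x^3/2 - x/2 + C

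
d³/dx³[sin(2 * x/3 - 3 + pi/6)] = -8*cos(2*x/3 - 3 + pi/6)/27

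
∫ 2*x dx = x^2 + C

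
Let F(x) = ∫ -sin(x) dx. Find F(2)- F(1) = -cos(1) + cos(2)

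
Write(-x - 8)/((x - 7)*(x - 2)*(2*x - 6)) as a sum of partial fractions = -1/(x - 2) + 11/(8*(x - 3)) - 3/(8*(x - 7))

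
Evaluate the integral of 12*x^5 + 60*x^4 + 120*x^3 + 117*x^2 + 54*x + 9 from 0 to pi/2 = -(1 + pi/2)^3 - 1 + 2*(1 + pi/2)^6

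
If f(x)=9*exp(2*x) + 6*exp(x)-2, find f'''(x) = 72*exp(2*x) + 6*exp(x)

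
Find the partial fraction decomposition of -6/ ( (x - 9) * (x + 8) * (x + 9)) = -1/(3*(x + 9)) + 6/(17*(x + 8)) - 1/(51*(x - 9))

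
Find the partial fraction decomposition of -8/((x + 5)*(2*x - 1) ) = -16/(11*(2*x - 1)) + 8/(11*(x + 5))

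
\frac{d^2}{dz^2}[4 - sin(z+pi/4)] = sin(z + pi/4)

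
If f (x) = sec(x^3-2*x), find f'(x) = 3*x^2*tan(x^3 - 2*x)*sec(x^3 - 2*x) - 2*tan(x^3 - 2*x)*sec(x^3 - 2*x)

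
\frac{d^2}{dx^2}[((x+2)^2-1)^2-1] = 12*x^2 + 48*x + 44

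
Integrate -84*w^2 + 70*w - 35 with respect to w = -28*w^3 + 35*w^2 - 35*w + C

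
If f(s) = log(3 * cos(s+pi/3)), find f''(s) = -1/cos(s + pi/3)^2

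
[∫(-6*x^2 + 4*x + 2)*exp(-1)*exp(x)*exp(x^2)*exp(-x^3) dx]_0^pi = -2*exp(-1) + 2*exp(-pi^3 - 1 + pi + pi^2)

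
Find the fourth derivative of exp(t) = exp(t)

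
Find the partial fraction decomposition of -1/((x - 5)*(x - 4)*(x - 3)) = -1/(2*(x - 3)) + 1/(x - 4) - 1/(2*(x - 5))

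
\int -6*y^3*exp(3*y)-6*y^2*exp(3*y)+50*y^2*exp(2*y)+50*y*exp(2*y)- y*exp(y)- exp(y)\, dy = y*(-2*y^2*exp(2*y) + 25*y*exp(y) - 1)*exp(y) + C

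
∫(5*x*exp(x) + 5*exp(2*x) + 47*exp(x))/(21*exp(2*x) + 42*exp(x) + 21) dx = (5*x*exp(x)/21 - exp(x) - 3)/(exp(x) + 1) + C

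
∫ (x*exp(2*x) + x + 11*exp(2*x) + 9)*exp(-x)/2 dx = (x + 10)*sinh(x) + C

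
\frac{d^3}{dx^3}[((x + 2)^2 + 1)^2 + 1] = 24*x + 48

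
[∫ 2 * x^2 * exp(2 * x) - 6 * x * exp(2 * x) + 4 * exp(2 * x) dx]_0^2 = -4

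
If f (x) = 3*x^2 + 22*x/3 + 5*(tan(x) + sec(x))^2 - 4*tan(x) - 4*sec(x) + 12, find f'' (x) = 2*(3*(1 - cos(2*x))^2 + 115*sin(x) - 8*sin(2*x) - 5*sin(3*x) - 10*cos(x) + 30*cos(2*x)*tan(x)^2 + 2*cos(2*x) + 2*cos(3*x) + 30*tan(x)^2 + 50)/(cos(2*x) + 1)^2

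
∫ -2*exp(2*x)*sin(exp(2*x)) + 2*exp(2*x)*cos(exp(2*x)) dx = sqrt(2)*sin(exp(2*x) + pi/4) + C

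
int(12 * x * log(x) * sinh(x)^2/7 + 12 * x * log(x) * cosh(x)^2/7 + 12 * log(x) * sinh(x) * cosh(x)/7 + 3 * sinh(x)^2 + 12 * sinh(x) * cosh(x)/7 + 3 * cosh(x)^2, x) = 3*(4*x*log(x) + 7)*sinh(2*x)/14 + C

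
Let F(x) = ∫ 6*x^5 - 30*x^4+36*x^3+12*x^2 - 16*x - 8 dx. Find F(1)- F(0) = -8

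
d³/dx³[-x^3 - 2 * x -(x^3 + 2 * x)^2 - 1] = -120*x^3 - 96*x - 6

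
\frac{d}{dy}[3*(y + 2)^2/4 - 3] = 3*y/2 + 3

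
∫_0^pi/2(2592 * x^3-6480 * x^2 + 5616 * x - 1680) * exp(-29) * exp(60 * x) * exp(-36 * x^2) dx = (-6*pi - 4*(-3 + 3*pi/2)^2 + 7)*exp(-6*pi - 4*(-3 + 3*pi/2)^2 + 7) + 29*exp(-29)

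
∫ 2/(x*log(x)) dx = 2*log(log(x)/2) + C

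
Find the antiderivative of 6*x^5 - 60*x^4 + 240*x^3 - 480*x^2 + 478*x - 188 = x^6 - 12*x^5 + 60*x^4 - 160*x^3 + 239*x^2 - 188*x + C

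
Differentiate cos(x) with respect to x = -sin(x)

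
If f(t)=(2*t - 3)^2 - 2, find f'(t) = 8*t - 12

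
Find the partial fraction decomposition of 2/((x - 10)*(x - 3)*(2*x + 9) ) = 8/(435*(2*x + 9)) - 2/(105*(x - 3)) + 2/(203*(x - 10))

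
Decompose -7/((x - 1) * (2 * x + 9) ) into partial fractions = 14/(11*(2*x + 9)) - 7/(11*(x - 1))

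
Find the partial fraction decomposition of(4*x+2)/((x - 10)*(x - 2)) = -5/(4*(x - 2)) + 21/(4*(x - 10))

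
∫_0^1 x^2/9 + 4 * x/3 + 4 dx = 127/27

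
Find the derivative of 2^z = 2^z*log(2)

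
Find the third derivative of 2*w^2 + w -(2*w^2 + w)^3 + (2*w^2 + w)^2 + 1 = -960*w^3 - 720*w^2 - 48*w + 18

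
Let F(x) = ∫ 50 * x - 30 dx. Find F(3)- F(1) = 140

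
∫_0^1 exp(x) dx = -1 + E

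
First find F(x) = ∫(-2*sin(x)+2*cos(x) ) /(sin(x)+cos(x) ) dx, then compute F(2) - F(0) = 2*log(cos(2) + sin(2))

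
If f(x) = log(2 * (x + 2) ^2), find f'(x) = 2/(x + 2)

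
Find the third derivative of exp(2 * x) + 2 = 8*exp(2*x)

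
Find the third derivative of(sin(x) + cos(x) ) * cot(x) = sin(x) + 7*cos(x) - 11*cos(x)/sin(x)^2 - 6*cos(x)^5/sin(x)^4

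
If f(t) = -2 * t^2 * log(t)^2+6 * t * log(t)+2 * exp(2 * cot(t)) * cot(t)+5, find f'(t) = -4*t*log(t)^2 - 4*t*log(t) - 2*exp(2/tan(t))/sin(t)^2 - 4*exp(2/tan(t))*cos(t)/sin(t)^3 + 6*log(t) + 6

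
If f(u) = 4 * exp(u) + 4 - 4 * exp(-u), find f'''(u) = (4*exp(2*u) + 4)*exp(-u)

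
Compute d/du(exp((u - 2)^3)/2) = 3*u^2*exp(u^3 - 6*u^2 + 12*u - 8)/2 - 6*u*exp(u^3 - 6*u^2 + 12*u - 8) + 6*exp(u^3 - 6*u^2 + 12*u - 8)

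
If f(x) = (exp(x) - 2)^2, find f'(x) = 2*exp(2*x) - 4*exp(x)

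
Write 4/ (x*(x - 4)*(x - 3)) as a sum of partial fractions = -4/(3*(x - 3)) + 1/(x - 4) + 1/(3*x)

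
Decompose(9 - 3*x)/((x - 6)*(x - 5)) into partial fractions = 6/(x - 5) - 9/(x - 6)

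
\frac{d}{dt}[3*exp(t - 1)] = 3*exp(t - 1)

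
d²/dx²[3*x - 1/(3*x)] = -2/(3*x^3)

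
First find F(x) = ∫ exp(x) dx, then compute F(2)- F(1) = -E + exp(2)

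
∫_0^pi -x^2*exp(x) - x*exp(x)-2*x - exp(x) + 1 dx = (1 + exp(pi))*(-pi^2 - 2 + pi) + 4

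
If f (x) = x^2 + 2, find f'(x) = 2*x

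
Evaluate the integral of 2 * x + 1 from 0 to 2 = 6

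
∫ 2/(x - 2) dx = 2*log(x - 2) + C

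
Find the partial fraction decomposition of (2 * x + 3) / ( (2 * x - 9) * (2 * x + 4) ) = 12/(13*(2*x - 9)) + 1/(26*(x + 2))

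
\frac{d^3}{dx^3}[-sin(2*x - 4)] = 8*cos(2*x - 4)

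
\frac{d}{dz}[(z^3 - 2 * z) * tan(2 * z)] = 2*z^3/cos(2*z)^2 + 3*z^2*tan(2*z) - 4*z/cos(2*z)^2 - 2*tan(2*z)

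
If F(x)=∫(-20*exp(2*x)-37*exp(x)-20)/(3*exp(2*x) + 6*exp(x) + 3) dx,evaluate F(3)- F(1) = -40/3 - E/(1 + E) + exp(3)/(1 + exp(3))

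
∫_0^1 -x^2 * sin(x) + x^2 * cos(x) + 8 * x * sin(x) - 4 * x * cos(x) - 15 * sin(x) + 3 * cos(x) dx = -9 + 4*cos(1) + 4*sin(1)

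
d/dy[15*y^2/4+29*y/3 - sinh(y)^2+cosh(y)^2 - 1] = 15*y/2 + 29/3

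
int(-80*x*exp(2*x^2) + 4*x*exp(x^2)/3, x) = (2/3 - 20*exp(x^2))*exp(x^2) + C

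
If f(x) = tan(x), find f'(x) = cos(x)^(-2)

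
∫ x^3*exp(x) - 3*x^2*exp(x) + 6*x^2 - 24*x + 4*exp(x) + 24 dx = (x - 2)^3*(exp(x) + 2) + C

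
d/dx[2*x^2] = 4*x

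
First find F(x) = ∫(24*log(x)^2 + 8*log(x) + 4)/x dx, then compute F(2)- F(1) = 4*log(2)^2 + 8*log(2)^3 + 4*log(2)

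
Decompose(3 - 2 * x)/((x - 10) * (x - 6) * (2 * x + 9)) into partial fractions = 16/(203*(2*x + 9)) + 3/(28*(x - 6)) - 17/(116*(x - 10))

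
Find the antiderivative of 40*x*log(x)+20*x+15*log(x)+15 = 5*x*(4*x + 3)*log(x) + C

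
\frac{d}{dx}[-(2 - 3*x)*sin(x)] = 3*x*cos(x) + 3*sin(x) - 2*cos(x)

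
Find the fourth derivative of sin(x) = sin(x)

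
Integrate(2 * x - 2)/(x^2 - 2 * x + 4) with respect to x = log((x - 1)^2 + 3) + C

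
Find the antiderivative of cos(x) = sin(x) + C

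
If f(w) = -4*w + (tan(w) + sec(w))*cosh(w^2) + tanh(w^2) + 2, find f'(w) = 2*w*tan(w)*sinh(w^2) + 2*w/cosh(w^2)^2 + 2*w*sinh(w^2)/cos(w) + sin(w)*cosh(w^2)/cos(w)^2 - 4 + cosh(w^2)/cos(w)^2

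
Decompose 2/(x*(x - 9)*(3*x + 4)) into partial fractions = 9/(62*(3*x + 4)) + 2/(279*(x - 9)) - 1/(18*x)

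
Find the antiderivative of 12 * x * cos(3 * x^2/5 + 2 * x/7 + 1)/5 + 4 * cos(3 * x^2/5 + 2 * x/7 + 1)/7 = 2*sin(3*x^2/5 + 2*x/7 + 1) + C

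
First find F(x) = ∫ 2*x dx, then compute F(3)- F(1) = 8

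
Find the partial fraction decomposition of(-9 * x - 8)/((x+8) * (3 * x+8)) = 3/(3*x + 8) - 4/(x + 8)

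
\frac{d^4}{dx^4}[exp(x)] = exp(x)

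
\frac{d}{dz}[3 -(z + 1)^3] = -3*z^2 - 6*z - 3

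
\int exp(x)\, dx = exp(x) + C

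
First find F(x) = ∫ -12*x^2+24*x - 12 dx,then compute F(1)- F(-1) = -32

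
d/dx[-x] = -1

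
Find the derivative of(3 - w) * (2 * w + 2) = 4 - 4*w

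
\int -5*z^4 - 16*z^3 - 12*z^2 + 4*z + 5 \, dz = -z^5 - 4*z^4 - 4*z^3 + 2*z^2 + 5*z + C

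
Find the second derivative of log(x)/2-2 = -1/(2*x^2)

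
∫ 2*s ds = s^2 + C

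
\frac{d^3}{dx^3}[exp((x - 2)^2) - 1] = 8*x^3*exp(x^2 - 4*x + 4) - 48*x^2*exp(x^2 - 4*x + 4) + 108*x*exp(x^2 - 4*x + 4) - 88*exp(x^2 - 4*x + 4)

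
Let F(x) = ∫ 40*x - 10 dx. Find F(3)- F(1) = 140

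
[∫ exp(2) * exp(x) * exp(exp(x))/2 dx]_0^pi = -exp(3)/2 + exp(2 + exp(pi))/2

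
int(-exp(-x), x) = exp(-x) + C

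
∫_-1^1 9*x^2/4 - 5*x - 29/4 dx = -13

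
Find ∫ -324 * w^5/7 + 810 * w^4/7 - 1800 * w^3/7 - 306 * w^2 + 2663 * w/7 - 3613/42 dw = -54*w^6/7 + 162*w^5/7 - 450*w^4/7 - 102*w^3 + 2663*w^2/14 - 3613*w/42 + C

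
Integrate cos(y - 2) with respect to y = sin(y - 2) + C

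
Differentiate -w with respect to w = -1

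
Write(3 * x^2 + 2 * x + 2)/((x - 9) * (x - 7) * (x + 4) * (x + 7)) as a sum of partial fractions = -45/(224*(x + 7)) + 14/(143*(x + 4)) - 163/(308*(x - 7)) + 263/(416*(x - 9))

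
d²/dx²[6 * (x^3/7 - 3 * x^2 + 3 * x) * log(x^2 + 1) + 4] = (36*x^5*log(x^2 + 1) + 60*x^5 - 252*x^4*log(x^2 + 1) - 756*x^4 + 72*x^3*log(x^2 + 1) + 336*x^3 - 504*x^2*log(x^2 + 1) - 1260*x^2 + 36*x*log(x^2 + 1) + 756*x - 252*log(x^2 + 1))/(7*x^4 + 14*x^2 + 7)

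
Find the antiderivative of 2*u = u^2 + C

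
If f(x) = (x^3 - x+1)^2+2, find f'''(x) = 120*x^3 - 48*x + 12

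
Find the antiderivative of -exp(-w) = exp(-w) + C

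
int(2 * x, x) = x^2 + C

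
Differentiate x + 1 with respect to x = 1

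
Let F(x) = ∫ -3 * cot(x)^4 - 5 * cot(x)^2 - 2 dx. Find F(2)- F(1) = -2*cot(1) + 2*cot(2) - cot(1)^3 + cot(2)^3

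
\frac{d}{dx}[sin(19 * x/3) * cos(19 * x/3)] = 19*cos(38*x/3)/3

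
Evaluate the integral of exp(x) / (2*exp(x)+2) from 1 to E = -log(1 + E)/2 + log(1 + exp(E))/2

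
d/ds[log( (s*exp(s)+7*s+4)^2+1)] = (2*s^2*exp(2*s) + 14*s^2*exp(s) + 2*s*exp(2*s) + 36*s*exp(s) + 98*s + 8*exp(s) + 56)/(s^2*exp(2*s) + 14*s^2*exp(s) + 49*s^2 + 8*s*exp(s) + 56*s + 17)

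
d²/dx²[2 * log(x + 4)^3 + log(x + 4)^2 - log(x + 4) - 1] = (-6*log(x + 4)^2 + 10*log(x + 4) + 3)/(x^2 + 8*x + 16)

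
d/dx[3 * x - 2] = 3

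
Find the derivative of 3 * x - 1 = 3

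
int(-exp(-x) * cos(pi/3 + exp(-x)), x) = sin(pi/3 + exp(-x)) + C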